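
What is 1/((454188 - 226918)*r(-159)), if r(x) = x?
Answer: -1/36135930 ≈ -2.7673e-8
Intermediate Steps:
1/((454188 - 226918)*r(-159)) = 1/((454188 - 226918)*(-159)) = -1/159/227270 = (1/227270)*(-1/159) = -1/36135930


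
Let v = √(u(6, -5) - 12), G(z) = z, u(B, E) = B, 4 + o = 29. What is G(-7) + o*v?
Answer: -7 + 25*I*√6 ≈ -7.0 + 61.237*I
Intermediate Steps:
o = 25 (o = -4 + 29 = 25)
v = I*√6 (v = √(6 - 12) = √(-6) = I*√6 ≈ 2.4495*I)
G(-7) + o*v = -7 + 25*(I*√6) = -7 + 25*I*√6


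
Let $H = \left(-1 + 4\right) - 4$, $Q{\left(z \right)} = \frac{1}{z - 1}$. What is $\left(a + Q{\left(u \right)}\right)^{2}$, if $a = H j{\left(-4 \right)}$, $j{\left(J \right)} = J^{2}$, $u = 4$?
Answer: $\frac{2209}{9} \approx 245.44$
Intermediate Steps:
$Q{\left(z \right)} = \frac{1}{-1 + z}$
$H = -1$ ($H = 3 - 4 = -1$)
$a = -16$ ($a = - \left(-4\right)^{2} = \left(-1\right) 16 = -16$)
$\left(a + Q{\left(u \right)}\right)^{2} = \left(-16 + \frac{1}{-1 + 4}\right)^{2} = \left(-16 + \frac{1}{3}\right)^{2} = \left(- \frac{47}{3}\right)^{2} = \frac{2209}{9}$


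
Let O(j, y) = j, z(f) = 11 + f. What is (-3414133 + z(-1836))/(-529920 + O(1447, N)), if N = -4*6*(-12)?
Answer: 3415958/528473 ≈ 6.4638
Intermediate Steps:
N = 288 (N = -24*(-12) = 288)
(-3414133 + z(-1836))/(-529920 + O(1447, N)) = (-3414133 + (11 - 1836))/(-529920 + 1447) = (-3414133 - 1825)/(-528473) = -3415958*(-1/528473) = 3415958/528473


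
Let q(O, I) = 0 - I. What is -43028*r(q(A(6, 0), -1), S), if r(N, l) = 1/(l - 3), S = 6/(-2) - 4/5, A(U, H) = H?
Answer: 107570/17 ≈ 6327.6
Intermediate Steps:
q(O, I) = -I
S = -19/5 (S = 6*(-½) - 4*⅕ = -3 - ⅘ = -19/5 ≈ -3.8000)
r(N, l) = 1/(-3 + l)
-43028*r(q(A(6, 0), -1), S) = -43028/(-3 - 19/5) = -43028/(-34/5) = -43028*(-5/34) = 107570/17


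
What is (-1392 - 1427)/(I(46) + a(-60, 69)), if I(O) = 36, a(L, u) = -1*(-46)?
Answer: -2819/82 ≈ -34.378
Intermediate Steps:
a(L, u) = 46
(-1392 - 1427)/(I(46) + a(-60, 69)) = (-1392 - 1427)/(36 + 46) = -2819/82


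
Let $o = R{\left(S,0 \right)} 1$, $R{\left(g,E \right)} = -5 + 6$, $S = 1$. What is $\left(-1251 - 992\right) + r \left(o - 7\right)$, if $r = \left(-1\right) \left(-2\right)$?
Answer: $-2255$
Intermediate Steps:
$R{\left(g,E \right)} = 1$
$o = 1$ ($o = 1 \cdot 1 = 1$)
$r = 2$
$\left(-1251 - 992\right) + r \left(o - 7\right) = \left(-1251 - 992\right) + 2 \left(1 - 7\right) = -2243 + 2 \left(-6\right) = -2243 - 12 = -2255$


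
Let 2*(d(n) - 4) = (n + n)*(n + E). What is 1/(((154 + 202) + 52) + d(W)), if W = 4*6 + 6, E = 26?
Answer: 1/2092 ≈ 0.00047801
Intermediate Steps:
W = 30 (W = 24 + 6 = 30)
d(n) = 4 + n*(26 + n) (d(n) = 4 + ((n + n)*(n + 26))/2 = 4 + ((2*n)*(26 + n))/2 = 4 + (2*n*(26 + n))/2 = 4 + n*(26 + n))
1/(((154 + 202) + 52) + d(W)) = 1/(((154 + 202) + 52) + (4 + 30**2 + 26*30)) = 1/((356 + 52) + (4 + 900 + 780)) = 1/(408 + 1684) = 1/2092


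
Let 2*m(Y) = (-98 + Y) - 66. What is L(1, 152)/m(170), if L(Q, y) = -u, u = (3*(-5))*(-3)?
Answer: -15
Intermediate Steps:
u = 45 (u = -15*(-3) = 45)
m(Y) = -82 + Y/2 (m(Y) = ((-98 + Y) - 66)/2 = (-164 + Y)/2 = -82 + Y/2)
L(Q, y) = -45 (L(Q, y) = -1*45 = -45)
L(1, 152)/m(170) = -45/(-82 + (½)*170) = -45/(-82 + 85) = -45/3 = -45*⅓ = -15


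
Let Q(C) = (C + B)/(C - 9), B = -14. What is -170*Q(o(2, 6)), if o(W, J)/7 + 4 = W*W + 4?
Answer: -2380/19 ≈ -125.26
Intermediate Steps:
o(W, J) = 7*W² (o(W, J) = -28 + 7*(W*W + 4) = -28 + 7*(W² + 4) = -28 + 7*(4 + W²) = -28 + (28 + 7*W²) = 7*W²)
Q(C) = (-14 + C)/(-9 + C) (Q(C) = (C - 14)/(C - 9) = (-14 + C)/(-9 + C))
-170*Q(o(2, 6)) = -170*(-14 + 7*2²)/(-9 + 7*2²) = -170*(-14 + 7*4)/(-9 + 7*4) = -170*(-14 + 28)/(-9 + 28) = -170*14/19 = -2380/19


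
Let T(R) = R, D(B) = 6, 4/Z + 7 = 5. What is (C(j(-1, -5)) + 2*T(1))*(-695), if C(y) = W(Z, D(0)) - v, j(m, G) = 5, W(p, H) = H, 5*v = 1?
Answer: -5421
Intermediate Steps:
Z = -2 (Z = 4/(-7 + 5) = 4/(-2) = 4*(-1/2) = -2)
v = 1/5 (v = (1/5)*1 = 1/5 ≈ 0.20000)
C(y) = 29/5 (C(y) = 6 - 1*1/5 = 6 - 1/5 = 29/5)
(C(j(-1, -5)) + 2*T(1))*(-695) = (29/5 + 2*1)*(-695) = (29/5 + 2)*(-695) = (39/5)*(-695) = -5421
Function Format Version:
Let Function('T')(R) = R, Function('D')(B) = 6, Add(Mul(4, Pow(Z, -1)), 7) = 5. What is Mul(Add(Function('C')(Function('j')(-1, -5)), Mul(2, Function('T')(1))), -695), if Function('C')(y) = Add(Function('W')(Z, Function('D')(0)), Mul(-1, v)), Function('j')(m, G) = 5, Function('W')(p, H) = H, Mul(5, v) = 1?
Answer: -5421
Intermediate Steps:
Z = -2 (Z = Mul(4, Pow(Add(-7, 5), -1)) = Mul(4, Pow(-2, -1)) = Mul(4, Rational(-1, 2)) = -2)
v = Rational(1, 5) (v = Mul(Rational(1, 5), 1) = Rational(1, 5) ≈ 0.20000)
Function('C')(y) = Rational(29, 5) (Function('C')(y) = Add(6, Mul(-1, Rational(1, 5))) = Add(6, Rational(-1, 5)) = Rational(29, 5))
Mul(Add(Function('C')(Function('j')(-1, -5)), Mul(2, Function('T')(1))), -695) = Mul(Add(Rational(29, 5), Mul(2, 1)), -695) = Mul(Add(Rational(29, 5), 2), -695) = Mul(Rational(39, 5), -695) = -5421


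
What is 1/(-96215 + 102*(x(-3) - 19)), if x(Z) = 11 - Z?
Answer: -1/96725 ≈ -1.0339e-5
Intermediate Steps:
1/(-96215 + 102*(x(-3) - 19)) = 1/(-96215 + 102*((11 - 1*(-3)) - 19)) = 1/(-96215 + 102*((11 + 3) - 19)) = 1/(-96215 + 102*(14 - 19)) = 1/(-96215 + 102*(-5)) = 1/(-96215 - 510) = 1/(-96725) = -1/96725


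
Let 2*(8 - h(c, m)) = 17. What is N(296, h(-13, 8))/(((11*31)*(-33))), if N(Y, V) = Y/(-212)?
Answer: 74/596409 ≈ 0.00012408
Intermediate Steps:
h(c, m) = -½ (h(c, m) = 8 - ½*17 = 8 - 17/2 = -½)
N(Y, V) = -Y/212 (N(Y, V) = Y*(-1/212) = -Y/212)
N(296, h(-13, 8))/(((11*31)*(-33))) = (-1/212*296)/(((11*31)*(-33))) = -74/(53*(341*(-33))) = -74/53/(-11253) = -74/53*(-1/11253) = 74/596409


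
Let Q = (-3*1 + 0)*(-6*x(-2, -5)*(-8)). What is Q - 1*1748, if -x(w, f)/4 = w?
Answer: -2900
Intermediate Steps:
x(w, f) = -4*w
Q = -1152 (Q = (-3*1 + 0)*(-(-24)*(-2)*(-8)) = (-3 + 0)*(-6*8*(-8)) = -(-144)*(-8) = -3*384 = -1152)
Q - 1*1748 = -1152 - 1*1748 = -1152 - 1748 = -2900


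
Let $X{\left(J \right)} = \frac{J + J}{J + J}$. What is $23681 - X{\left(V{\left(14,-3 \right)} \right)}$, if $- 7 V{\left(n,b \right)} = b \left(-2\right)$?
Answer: $23680$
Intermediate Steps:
$V{\left(n,b \right)} = \frac{2 b}{7}$ ($V{\left(n,b \right)} = - \frac{b \left(-2\right)}{7} = - \frac{\left(-2\right) b}{7} = \frac{2 b}{7}$)
$X{\left(J \right)} = 1$ ($X{\left(J \right)} = \frac{2 J}{2 J} = 2 J \frac{1}{2 J} = 1$)
$23681 - X{\left(V{\left(14,-3 \right)} \right)} = 23681 - 1 = 23680$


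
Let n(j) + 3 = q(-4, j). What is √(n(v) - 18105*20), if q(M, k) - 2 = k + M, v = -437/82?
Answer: I*√2434829854/82 ≈ 601.76*I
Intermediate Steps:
v = -437/82 (v = -437*1/82 = -437/82 ≈ -5.3293)
q(M, k) = 2 + M + k (q(M, k) = 2 + (k + M) = 2 + (M + k) = 2 + M + k)
n(j) = -5 + j (n(j) = -3 + (2 - 4 + j) = -3 + (-2 + j) = -5 + j)
√(n(v) - 18105*20) = √((-5 - 437/82) - 18105*20) = √(-847/82 - 362100) = √(-29693047/82) = I*√2434829854/82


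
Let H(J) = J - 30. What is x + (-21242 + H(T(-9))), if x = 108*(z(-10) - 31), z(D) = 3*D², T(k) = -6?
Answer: 7774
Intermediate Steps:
H(J) = -30 + J
x = 29052 (x = 108*(3*(-10)² - 31) = 108*(3*100 - 31) = 108*(300 - 31) = 108*269 = 29052)
x + (-21242 + H(T(-9))) = 29052 + (-21242 + (-30 - 6)) = 29052 + (-21242 - 36) = 29052 - 21278 = 7774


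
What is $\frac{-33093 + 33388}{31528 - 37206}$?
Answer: $- \frac{295}{5678} \approx -0.051955$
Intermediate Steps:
$\frac{-33093 + 33388}{31528 - 37206} = \frac{295}{-5678} = 295 \left(- \frac{1}{5678}\right) = - \frac{295}{5678}$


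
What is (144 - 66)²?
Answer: 6084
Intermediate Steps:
(144 - 66)² = 78² = 6084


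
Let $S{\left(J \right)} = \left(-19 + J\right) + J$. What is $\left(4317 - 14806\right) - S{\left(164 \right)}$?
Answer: $-10798$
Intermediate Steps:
$S{\left(J \right)} = -19 + 2 J$
$\left(4317 - 14806\right) - S{\left(164 \right)} = \left(4317 - 14806\right) - \left(-19 + 2 \cdot 164\right) = \left(4317 - 14806\right) - \left(-19 + 328\right) = -10489 - 309 = -10798$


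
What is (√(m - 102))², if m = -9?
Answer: -111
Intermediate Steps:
(√(m - 102))² = (√(-9 - 102))² = (√(-111))² = (I*√111)² = -111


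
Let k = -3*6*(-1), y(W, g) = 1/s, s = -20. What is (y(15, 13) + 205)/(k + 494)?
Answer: 4099/10240 ≈ 0.40029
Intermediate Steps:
y(W, g) = -1/20 (y(W, g) = 1/(-20) = -1/20)
k = 18 (k = -18*(-1) = 18)
(y(15, 13) + 205)/(k + 494) = (-1/20 + 205)/(18 + 494) = (4099/20)/512 = (4099/20)*(1/512) = 4099/10240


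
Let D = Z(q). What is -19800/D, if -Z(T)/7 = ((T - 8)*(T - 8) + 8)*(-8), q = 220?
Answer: -825/104888 ≈ -0.0078655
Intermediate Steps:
Z(T) = 448 + 56*(-8 + T)² (Z(T) = -7*((T - 8)*(T - 8) + 8)*(-8) = -7*((-8 + T)*(-8 + T) + 8)*(-8) = -7*((-8 + T)² + 8)*(-8) = -7*(8 + (-8 + T)²)*(-8) = -7*(-64 - 8*(-8 + T)²) = 448 + 56*(-8 + T)²)
D = 2517312 (D = 448 + 56*(-8 + 220)² = 448 + 56*212² = 448 + 56*44944 = 448 + 2516864 = 2517312)
-19800/D = -19800/2517312 = -19800*1/2517312 = -825/104888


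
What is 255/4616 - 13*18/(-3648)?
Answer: 41883/350816 ≈ 0.11939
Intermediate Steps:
255/4616 - 13*18/(-3648) = 255*(1/4616) - 234*(-1/3648) = 255/4616 + 39/608 = 41883/350816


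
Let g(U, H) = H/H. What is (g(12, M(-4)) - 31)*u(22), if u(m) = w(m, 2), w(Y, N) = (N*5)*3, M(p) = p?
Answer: -900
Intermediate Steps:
w(Y, N) = 15*N (w(Y, N) = (5*N)*3 = 15*N)
g(U, H) = 1
u(m) = 30 (u(m) = 15*2 = 30)
(g(12, M(-4)) - 31)*u(22) = (1 - 31)*30 = -30*30 = -900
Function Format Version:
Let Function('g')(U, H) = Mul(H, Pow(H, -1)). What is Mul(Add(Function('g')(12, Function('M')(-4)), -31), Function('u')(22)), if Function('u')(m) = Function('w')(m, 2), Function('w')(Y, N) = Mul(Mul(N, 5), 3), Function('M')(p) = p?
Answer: -900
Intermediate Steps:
Function('w')(Y, N) = Mul(15, N) (Function('w')(Y, N) = Mul(Mul(5, N), 3) = Mul(15, N))
Function('g')(U, H) = 1
Function('u')(m) = 30 (Function('u')(m) = Mul(15, 2) = 30)
Mul(Add(Function('g')(12, Function('M')(-4)), -31), Function('u')(22)) = Mul(Add(1, -31), 30) = Mul(-30, 30) = -900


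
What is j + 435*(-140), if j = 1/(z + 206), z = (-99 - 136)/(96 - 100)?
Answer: -64493096/1059 ≈ -60900.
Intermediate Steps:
z = 235/4 (z = -235/(-4) = -235*(-¼) = 235/4 ≈ 58.750)
j = 4/1059 (j = 1/(235/4 + 206) = 1/(1059/4) = 4/1059 ≈ 0.0037771)
j + 435*(-140) = 4/1059 + 435*(-140) = 4/1059 - 60900 = -64493096/1059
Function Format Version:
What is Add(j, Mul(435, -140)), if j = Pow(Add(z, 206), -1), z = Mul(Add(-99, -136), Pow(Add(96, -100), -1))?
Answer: Rational(-64493096, 1059) ≈ -60900.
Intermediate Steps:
z = Rational(235, 4) (z = Mul(-235, Pow(-4, -1)) = Mul(-235, Rational(-1, 4)) = Rational(235, 4) ≈ 58.750)
j = Rational(4, 1059) (j = Pow(Add(Rational(235, 4), 206), -1) = Pow(Rational(1059, 4), -1) = Rational(4, 1059) ≈ 0.0037771)
Add(j, Mul(435, -140)) = Add(Rational(4, 1059), Mul(435, -140)) = Add(Rational(4, 1059), -60900) = Rational(-64493096, 1059)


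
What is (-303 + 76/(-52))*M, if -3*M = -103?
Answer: -407674/39 ≈ -10453.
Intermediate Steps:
M = 103/3 (M = -⅓*(-103) = 103/3 ≈ 34.333)
(-303 + 76/(-52))*M = (-303 + 76/(-52))*(103/3) = (-303 + 76*(-1/52))*(103/3) = (-303 - 19/13)*(103/3) = -3958/13*103/3 = -407674/39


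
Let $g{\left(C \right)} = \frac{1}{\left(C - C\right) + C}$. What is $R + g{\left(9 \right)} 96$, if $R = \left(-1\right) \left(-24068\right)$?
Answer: $\frac{72236}{3} \approx 24079.0$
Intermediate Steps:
$R = 24068$
$g{\left(C \right)} = \frac{1}{C}$ ($g{\left(C \right)} = \frac{1}{0 + C} = \frac{1}{C}$)
$R + g{\left(9 \right)} 96 = 24068 + \frac{1}{9} \cdot 96 = 24068 + \frac{32}{3} = \frac{72236}{3}$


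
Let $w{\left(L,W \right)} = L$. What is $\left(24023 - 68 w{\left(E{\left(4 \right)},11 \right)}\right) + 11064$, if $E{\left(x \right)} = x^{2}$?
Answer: $33999$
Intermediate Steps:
$\left(24023 - 68 w{\left(E{\left(4 \right)},11 \right)}\right) + 11064 = \left(24023 - 68 \cdot 4^{2}\right) + 11064 = \left(24023 - 68 \cdot 16\right) + 11064 = \left(24023 - 1088\right) + 11064 = 22935 + 11064 = 33999$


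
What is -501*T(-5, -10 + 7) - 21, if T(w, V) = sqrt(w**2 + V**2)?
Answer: -21 - 501*sqrt(34) ≈ -2942.3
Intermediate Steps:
T(w, V) = sqrt(V**2 + w**2)
-501*T(-5, -10 + 7) - 21 = -501*sqrt((-10 + 7)**2 + (-5)**2) - 21 = -501*sqrt((-3)**2 + 25) - 21 = -501*sqrt(9 + 25) - 21 = -501*sqrt(34) - 21 = -21 - 501*sqrt(34)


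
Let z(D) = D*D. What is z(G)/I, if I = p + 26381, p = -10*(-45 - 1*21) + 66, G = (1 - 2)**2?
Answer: 1/27107 ≈ 3.6891e-5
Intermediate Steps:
G = 1 (G = (-1)**2 = 1)
z(D) = D**2
p = 726 (p = -10*(-45 - 21) + 66 = -10*(-66) + 66 = 660 + 66 = 726)
I = 27107 (I = 726 + 26381 = 27107)
z(G)/I = 1**2/27107 = 1*(1/27107) = 1/27107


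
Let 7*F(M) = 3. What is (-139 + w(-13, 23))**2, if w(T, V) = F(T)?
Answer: 940900/49 ≈ 19202.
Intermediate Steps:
F(M) = 3/7 (F(M) = (1/7)*3 = 3/7)
w(T, V) = 3/7
(-139 + w(-13, 23))**2 = (-139 + 3/7)**2 = (-970/7)**2 = 940900/49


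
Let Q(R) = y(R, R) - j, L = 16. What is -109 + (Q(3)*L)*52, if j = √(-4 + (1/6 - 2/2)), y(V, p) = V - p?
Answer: -109 - 416*I*√174/3 ≈ -109.0 - 1829.1*I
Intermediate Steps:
j = I*√174/6 (j = √(-4 + (1*(⅙) - 2*½)) = √(-4 + (⅙ - 1)) = √(-4 - ⅚) = √(-29/6) = I*√174/6 ≈ 2.1985*I)
Q(R) = -I*√174/6 (Q(R) = (R - R) - I*√174/6 = 0 - I*√174/6 = -I*√174/6)
-109 + (Q(3)*L)*52 = -109 + (-I*√174/6*16)*52 = -109 - 8*I*√174/3*52 = -109 - 416*I*√174/3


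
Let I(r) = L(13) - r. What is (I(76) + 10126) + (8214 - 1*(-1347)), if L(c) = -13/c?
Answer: 19610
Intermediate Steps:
I(r) = -1 - r (I(r) = -13/13 - r = -13*1/13 - r = -1 - r)
(I(76) + 10126) + (8214 - 1*(-1347)) = ((-1 - 1*76) + 10126) + (8214 - 1*(-1347)) = ((-1 - 76) + 10126) + (8214 + 1347) = (-77 + 10126) + 9561 = 10049 + 9561 = 19610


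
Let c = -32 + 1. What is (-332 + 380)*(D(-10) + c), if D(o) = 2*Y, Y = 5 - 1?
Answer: -1104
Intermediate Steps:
Y = 4
c = -31 (c = -8*4 + 1 = -32 + 1 = -31)
D(o) = 8 (D(o) = 2*4 = 8)
(-332 + 380)*(D(-10) + c) = (-332 + 380)*(8 - 31) = 48*(-23) = -1104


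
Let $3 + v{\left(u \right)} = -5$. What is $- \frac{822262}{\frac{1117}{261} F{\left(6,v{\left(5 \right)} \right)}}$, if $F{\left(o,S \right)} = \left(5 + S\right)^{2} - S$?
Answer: $- \frac{214610382}{18989} \approx -11302.0$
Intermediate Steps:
$v{\left(u \right)} = -8$ ($v{\left(u \right)} = -3 - 5 = -8$)
$- \frac{822262}{\frac{1117}{261} F{\left(6,v{\left(5 \right)} \right)}} = - \frac{822262}{\frac{1117}{261} \left(\left(5 - 8\right)^{2} - -8\right)} = - \frac{822262}{1117 \cdot \frac{1}{261} \left(\left(-3\right)^{2} + 8\right)} = - \frac{822262}{\frac{1117}{261} \left(9 + 8\right)} = - \frac{822262}{\frac{1117}{261} \cdot 17} = - \frac{822262}{\frac{18989}{261}} = \left(-822262\right) \frac{261}{18989} = - \frac{214610382}{18989}$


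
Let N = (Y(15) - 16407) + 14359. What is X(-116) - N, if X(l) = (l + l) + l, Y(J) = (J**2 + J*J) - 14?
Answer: 1264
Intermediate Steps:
Y(J) = -14 + 2*J**2 (Y(J) = (J**2 + J**2) - 14 = 2*J**2 - 14 = -14 + 2*J**2)
X(l) = 3*l (X(l) = 2*l + l = 3*l)
N = -1612 (N = ((-14 + 2*15**2) - 16407) + 14359 = ((-14 + 2*225) - 16407) + 14359 = ((-14 + 450) - 16407) + 14359 = (436 - 16407) + 14359 = -15971 + 14359 = -1612)
X(-116) - N = 3*(-116) - 1*(-1612) = -348 + 1612 = 1264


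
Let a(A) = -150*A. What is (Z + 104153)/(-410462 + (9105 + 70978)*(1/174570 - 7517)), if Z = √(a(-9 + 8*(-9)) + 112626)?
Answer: -18181989210/105159985614527 - 1047420*√3466/105159985614527 ≈ -0.00017348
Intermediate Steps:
Z = 6*√3466 (Z = √(-150*(-9 + 8*(-9)) + 112626) = √(-150*(-9 - 72) + 112626) = √(-150*(-81) + 112626) = √(12150 + 112626) = √124776 = 6*√3466 ≈ 353.24)
(Z + 104153)/(-410462 + (9105 + 70978)*(1/174570 - 7517)) = (6*√3466 + 104153)/(-410462 + (9105 + 70978)*(1/174570 - 7517)) = (104153 + 6*√3466)/(-410462 + 80083*(1/174570 - 7517)) = (104153 + 6*√3466)/(-410462 + 80083*(-1312242689/174570)) = (104153 + 6*√3466)/(-410462 - 105088331263187/174570) = (104153 + 6*√3466)/(-105159985614527/174570) = (104153 + 6*√3466)*(-174570/105159985614527) = -18181989210/105159985614527 - 1047420*√3466/105159985614527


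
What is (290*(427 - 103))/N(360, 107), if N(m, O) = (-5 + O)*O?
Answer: 15660/1819 ≈ 8.6091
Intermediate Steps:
N(m, O) = O*(-5 + O)
(290*(427 - 103))/N(360, 107) = (290*(427 - 103))/((107*(-5 + 107))) = (290*324)/((107*102)) = 93960/10914 = 93960*(1/10914) = 15660/1819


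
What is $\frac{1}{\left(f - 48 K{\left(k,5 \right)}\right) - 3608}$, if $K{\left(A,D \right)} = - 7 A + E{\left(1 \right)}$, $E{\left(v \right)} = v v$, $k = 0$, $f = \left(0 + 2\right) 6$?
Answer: $- \frac{1}{3644} \approx -0.00027442$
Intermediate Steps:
$f = 12$ ($f = 2 \cdot 6 = 12$)
$E{\left(v \right)} = v^{2}$
$K{\left(A,D \right)} = 1 - 7 A$ ($K{\left(A,D \right)} = - 7 A + 1^{2} = - 7 A + 1 = 1 - 7 A$)
$\frac{1}{\left(f - 48 K{\left(k,5 \right)}\right) - 3608} = \frac{1}{\left(12 - 48 \left(1 - 0\right)\right) - 3608} = \frac{1}{\left(12 - 48 \left(1 + 0\right)\right) - 3608} = \frac{1}{\left(12 - 48\right) - 3608} = \frac{1}{-36 - 3608} = \frac{1}{-3644} = - \frac{1}{3644}$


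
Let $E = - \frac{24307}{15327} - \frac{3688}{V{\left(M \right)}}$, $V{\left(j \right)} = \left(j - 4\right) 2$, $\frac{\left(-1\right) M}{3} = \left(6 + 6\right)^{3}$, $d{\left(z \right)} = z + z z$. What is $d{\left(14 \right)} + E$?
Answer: $\frac{4150154558}{19879119} \approx 208.77$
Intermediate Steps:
$d{\left(z \right)} = z + z^{2}$
$M = -5184$ ($M = - 3 \left(6 + 6\right)^{3} = - 3 \cdot 12^{3} = \left(-3\right) 1728 = -5184$)
$V{\left(j \right)} = -8 + 2 j$ ($V{\left(j \right)} = \left(-4 + j\right) 2 = -8 + 2 j$)
$E = - \frac{24460432}{19879119}$ ($E = - \frac{24307}{15327} - \frac{3688}{-8 + 2 \left(-5184\right)} = \left(-24307\right) \frac{1}{15327} - \frac{3688}{-8 - 10368} = - \frac{24307}{15327} - \frac{3688}{-10376} = - \frac{24307}{15327} - - \frac{461}{1297} = - \frac{24307}{15327} + \frac{461}{1297} = - \frac{24460432}{19879119} \approx -1.2305$)
$d{\left(14 \right)} + E = 14 \left(1 + 14\right) - \frac{24460432}{19879119} = 14 \cdot 15 - \frac{24460432}{19879119} = 210 - \frac{24460432}{19879119} = \frac{4150154558}{19879119}$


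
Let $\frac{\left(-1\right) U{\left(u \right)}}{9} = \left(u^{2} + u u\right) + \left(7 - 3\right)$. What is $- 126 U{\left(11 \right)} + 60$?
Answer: $279024$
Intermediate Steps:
$U{\left(u \right)} = -36 - 18 u^{2}$ ($U{\left(u \right)} = - 9 \left(\left(u^{2} + u u\right) + \left(7 - 3\right)\right) = - 9 \left(\left(u^{2} + u^{2}\right) + 4\right) = - 9 \left(2 u^{2} + 4\right) = - 9 \left(4 + 2 u^{2}\right) = -36 - 18 u^{2}$)
$- 126 U{\left(11 \right)} + 60 = - 126 \left(-36 - 18 \cdot 11^{2}\right) + 60 = - 126 \left(-36 - 2178\right) + 60 = \left(-126\right) \left(-2214\right) + 60 = 278964 + 60 = 279024$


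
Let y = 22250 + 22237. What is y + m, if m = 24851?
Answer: 69338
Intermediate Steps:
y = 44487
y + m = 44487 + 24851 = 69338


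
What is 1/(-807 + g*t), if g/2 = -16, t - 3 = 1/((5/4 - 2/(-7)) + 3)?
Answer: -127/115577 ≈ -0.0010988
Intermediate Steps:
t = 409/127 (t = 3 + 1/((5/4 - 2/(-7)) + 3) = 3 + 1/((5*(¼) - 2*(-⅐)) + 3) = 3 + 1/((5/4 + 2/7) + 3) = 3 + 1/(43/28 + 3) = 3 + 1/(127/28) = 3 + 28/127 = 409/127 ≈ 3.2205)
g = -32 (g = 2*(-16) = -32)
1/(-807 + g*t) = 1/(-807 - 32*409/127) = 1/(-807 - 13088/127) = 1/(-115577/127) = -127/115577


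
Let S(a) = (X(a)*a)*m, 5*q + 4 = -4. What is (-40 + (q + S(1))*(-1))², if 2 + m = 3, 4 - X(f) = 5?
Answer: 34969/25 ≈ 1398.8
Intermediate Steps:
q = -8/5 (q = -⅘ + (⅕)*(-4) = -⅘ - ⅘ = -8/5 ≈ -1.6000)
X(f) = -1 (X(f) = 4 - 1*5 = 4 - 5 = -1)
m = 1 (m = -2 + 3 = 1)
S(a) = -a (S(a) = -a*1 = -a)
(-40 + (q + S(1))*(-1))² = (-40 + (-8/5 - 1*1)*(-1))² = (-40 + (-8/5 - 1)*(-1))² = (-40 - 13/5*(-1))² = (-40 + 13/5)² = (-187/5)² = 34969/25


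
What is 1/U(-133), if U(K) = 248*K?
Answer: -1/32984 ≈ -3.0318e-5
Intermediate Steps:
1/U(-133) = 1/(248*(-133)) = 1/(-32984) = -1/32984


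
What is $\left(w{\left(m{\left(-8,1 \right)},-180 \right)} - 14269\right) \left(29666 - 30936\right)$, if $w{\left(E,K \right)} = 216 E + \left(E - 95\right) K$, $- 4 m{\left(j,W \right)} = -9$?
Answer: $-3698240$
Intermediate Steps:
$m{\left(j,W \right)} = \frac{9}{4}$ ($m{\left(j,W \right)} = \left(- \frac{1}{4}\right) \left(-9\right) = \frac{9}{4}$)
$w{\left(E,K \right)} = 216 E + K \left(-95 + E\right)$ ($w{\left(E,K \right)} = 216 E + \left(-95 + E\right) K = 216 E + K \left(-95 + E\right)$)
$\left(w{\left(m{\left(-8,1 \right)},-180 \right)} - 14269\right) \left(29666 - 30936\right) = \left(\left(\left(-95\right) \left(-180\right) + 216 \cdot \frac{9}{4} + \frac{9}{4} \left(-180\right)\right) - 14269\right) \left(29666 - 30936\right) = \left(\left(17100 + 486 - 405\right) - 14269\right) \left(-1270\right) = \left(17181 - 14269\right) \left(-1270\right) = 2912 \left(-1270\right) = -3698240$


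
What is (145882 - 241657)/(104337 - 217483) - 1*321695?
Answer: -36398406695/113146 ≈ -3.2169e+5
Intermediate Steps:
(145882 - 241657)/(104337 - 217483) - 1*321695 = -95775/(-113146) - 321695 = -95775*(-1/113146) - 321695 = 95775/113146 - 321695 = -36398406695/113146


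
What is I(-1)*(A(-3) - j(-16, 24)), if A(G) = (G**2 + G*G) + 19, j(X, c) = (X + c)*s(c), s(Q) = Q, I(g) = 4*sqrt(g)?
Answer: -620*I ≈ -620.0*I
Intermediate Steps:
j(X, c) = c*(X + c) (j(X, c) = (X + c)*c = c*(X + c))
A(G) = 19 + 2*G**2 (A(G) = (G**2 + G**2) + 19 = 2*G**2 + 19 = 19 + 2*G**2)
I(-1)*(A(-3) - j(-16, 24)) = (4*sqrt(-1))*((19 + 2*(-3)**2) - 24*(-16 + 24)) = (4*I)*((19 + 2*9) - 24*8) = (4*I)*((19 + 18) - 1*192) = (4*I)*(37 - 192) = (4*I)*(-155) = -620*I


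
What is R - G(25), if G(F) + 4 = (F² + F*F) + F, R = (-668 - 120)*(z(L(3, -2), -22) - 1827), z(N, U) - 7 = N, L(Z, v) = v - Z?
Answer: 1436829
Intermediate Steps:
z(N, U) = 7 + N
R = 1438100 (R = (-668 - 120)*((7 + (-2 - 1*3)) - 1827) = -788*((7 + (-2 - 3)) - 1827) = -788*((7 - 5) - 1827) = -788*(2 - 1827) = -788*(-1825) = 1438100)
G(F) = -4 + F + 2*F² (G(F) = -4 + ((F² + F*F) + F) = -4 + ((F² + F²) + F) = -4 + (2*F² + F) = -4 + (F + 2*F²) = -4 + F + 2*F²)
R - G(25) = 1438100 - (-4 + 25 + 2*25²) = 1438100 - (-4 + 25 + 2*625) = 1438100 - (-4 + 25 + 1250) = 1438100 - 1*1271 = 1438100 - 1271 = 1436829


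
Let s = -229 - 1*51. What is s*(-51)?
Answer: 14280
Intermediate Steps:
s = -280 (s = -229 - 51 = -280)
s*(-51) = -280*(-51) = 14280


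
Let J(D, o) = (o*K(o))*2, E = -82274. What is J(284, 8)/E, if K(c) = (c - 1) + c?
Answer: -120/41137 ≈ -0.0029171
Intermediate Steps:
K(c) = -1 + 2*c (K(c) = (-1 + c) + c = -1 + 2*c)
J(D, o) = 2*o*(-1 + 2*o) (J(D, o) = (o*(-1 + 2*o))*2 = 2*o*(-1 + 2*o))
J(284, 8)/E = (2*8*(-1 + 2*8))/(-82274) = (2*8*(-1 + 16))*(-1/82274) = (2*8*15)*(-1/82274) = 240*(-1/82274) = -120/41137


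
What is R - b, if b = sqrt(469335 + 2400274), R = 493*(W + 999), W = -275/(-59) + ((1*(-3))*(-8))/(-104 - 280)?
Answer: 467066721/944 - sqrt(2869609) ≈ 4.9308e+5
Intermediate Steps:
W = 4341/944 (W = -275*(-1/59) - 3*(-8)/(-384) = 275/59 + 24*(-1/384) = 275/59 - 1/16 = 4341/944 ≈ 4.5985)
R = 467066721/944 (R = 493*(4341/944 + 999) = 493*(947397/944) = 467066721/944 ≈ 4.9477e+5)
b = sqrt(2869609) ≈ 1694.0
R - b = 467066721/944 - sqrt(2869609)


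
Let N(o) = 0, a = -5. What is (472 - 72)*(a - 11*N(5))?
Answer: -2000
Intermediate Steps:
(472 - 72)*(a - 11*N(5)) = (472 - 72)*(-5 - 11*0) = 400*(-5 + 0) = 400*(-5) = -2000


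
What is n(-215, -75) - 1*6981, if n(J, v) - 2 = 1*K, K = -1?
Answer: -6980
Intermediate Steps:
n(J, v) = 1 (n(J, v) = 2 + 1*(-1) = 2 - 1 = 1)
n(-215, -75) - 1*6981 = 1 - 1*6981 = 1 - 6981 = -6980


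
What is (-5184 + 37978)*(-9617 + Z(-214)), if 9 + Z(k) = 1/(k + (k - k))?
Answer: -33777246105/107 ≈ -3.1568e+8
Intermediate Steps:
Z(k) = -9 + 1/k (Z(k) = -9 + 1/(k + (k - k)) = -9 + 1/(k + 0) = -9 + 1/k)
(-5184 + 37978)*(-9617 + Z(-214)) = (-5184 + 37978)*(-9617 + (-9 + 1/(-214))) = 32794*(-9617 + (-9 - 1/214)) = 32794*(-9617 - 1927/214) = 32794*(-2059965/214) = -33777246105/107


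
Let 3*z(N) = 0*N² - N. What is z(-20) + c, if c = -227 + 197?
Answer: -70/3 ≈ -23.333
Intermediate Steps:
c = -30
z(N) = -N/3 (z(N) = (0*N² - N)/3 = (0 - N)/3 = (-N)/3 = -N/3)
z(-20) + c = -⅓*(-20) - 30 = 20/3 - 30 = -70/3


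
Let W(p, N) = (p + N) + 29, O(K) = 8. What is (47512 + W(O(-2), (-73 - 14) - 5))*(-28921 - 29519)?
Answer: -2773387080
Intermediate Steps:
W(p, N) = 29 + N + p (W(p, N) = (N + p) + 29 = 29 + N + p)
(47512 + W(O(-2), (-73 - 14) - 5))*(-28921 - 29519) = (47512 + (29 + ((-73 - 14) - 5) + 8))*(-28921 - 29519) = (47512 + (29 + (-87 - 5) + 8))*(-58440) = (47512 + (29 - 92 + 8))*(-58440) = (47512 - 55)*(-58440) = 47457*(-58440) = -2773387080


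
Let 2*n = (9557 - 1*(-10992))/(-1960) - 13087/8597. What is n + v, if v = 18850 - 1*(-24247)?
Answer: 1452176933007/33700240 ≈ 43091.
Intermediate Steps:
v = 43097 (v = 18850 + 24247 = 43097)
n = -202310273/33700240 (n = ((9557 - 1*(-10992))/(-1960) - 13087/8597)/2 = ((9557 + 10992)*(-1/1960) - 13087*1/8597)/2 = (20549*(-1/1960) - 13087/8597)/2 = (-20549/1960 - 13087/8597)/2 = (½)*(-202310273/16850120) = -202310273/33700240 ≈ -6.0032)
n + v = -202310273/33700240 + 43097 = 1452176933007/33700240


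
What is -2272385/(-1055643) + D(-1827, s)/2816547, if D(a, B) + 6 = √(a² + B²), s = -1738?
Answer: 2133424273579/991089374907 + √6358573/2816547 ≈ 2.1535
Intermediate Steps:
D(a, B) = -6 + √(B² + a²) (D(a, B) = -6 + √(a² + B²) = -6 + √(B² + a²))
-2272385/(-1055643) + D(-1827, s)/2816547 = -2272385/(-1055643) + (-6 + √((-1738)² + (-1827)²))/2816547 = -2272385*(-1/1055643) + (-6 + √(3020644 + 3337929))*(1/2816547) = 2272385/1055643 + (-6 + √6358573)*(1/2816547) = 2272385/1055643 + (-2/938849 + √6358573/2816547) = 2133424273579/991089374907 + √6358573/2816547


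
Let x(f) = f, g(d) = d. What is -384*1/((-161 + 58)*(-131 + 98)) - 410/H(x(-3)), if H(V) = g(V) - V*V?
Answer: 231497/6798 ≈ 34.054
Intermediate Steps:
H(V) = V - V² (H(V) = V - V*V = V - V²)
-384*1/((-161 + 58)*(-131 + 98)) - 410/H(x(-3)) = -384*1/((-161 + 58)*(-131 + 98)) - 410*(-1/(3*(1 - 1*(-3)))) = -384/((-103*(-33))) - 410*(-1/(3*(1 + 3))) = -384/3399 - 410/((-3*4)) = -384*1/3399 - 410/(-12) = -128/1133 - 410*(-1/12) = -128/1133 + 205/6 = 231497/6798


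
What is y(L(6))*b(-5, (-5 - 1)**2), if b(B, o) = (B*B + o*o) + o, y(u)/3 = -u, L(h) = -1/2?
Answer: 4071/2 ≈ 2035.5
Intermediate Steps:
L(h) = -1/2 (L(h) = -1*1/2 = -1/2)
y(u) = -3*u (y(u) = 3*(-u) = -3*u)
b(B, o) = o + B**2 + o**2 (b(B, o) = (B**2 + o**2) + o = o + B**2 + o**2)
y(L(6))*b(-5, (-5 - 1)**2) = (-3*(-1/2))*((-5 - 1)**2 + (-5)**2 + ((-5 - 1)**2)**2) = 3*((-6)**2 + 25 + ((-6)**2)**2)/2 = 3*(36 + 25 + 36**2)/2 = 3*(36 + 25 + 1296)/2 = (3/2)*1357 = 4071/2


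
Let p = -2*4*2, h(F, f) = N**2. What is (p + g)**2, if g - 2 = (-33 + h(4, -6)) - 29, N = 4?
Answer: 3600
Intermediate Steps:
h(F, f) = 16 (h(F, f) = 4**2 = 16)
p = -16 (p = -8*2 = -16)
g = -44 (g = 2 + ((-33 + 16) - 29) = 2 + (-17 - 29) = 2 - 46 = -44)
(p + g)**2 = (-16 - 44)**2 = (-60)**2 = 3600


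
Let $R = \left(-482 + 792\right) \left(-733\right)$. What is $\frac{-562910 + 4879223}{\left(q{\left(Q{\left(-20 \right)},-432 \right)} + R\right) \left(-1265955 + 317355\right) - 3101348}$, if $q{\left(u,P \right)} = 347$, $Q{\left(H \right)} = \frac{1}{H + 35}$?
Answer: $\frac{4316313}{215218112452} \approx 2.0056 \cdot 10^{-5}$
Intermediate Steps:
$R = -227230$ ($R = 310 \left(-733\right) = -227230$)
$Q{\left(H \right)} = \frac{1}{35 + H}$
$\frac{-562910 + 4879223}{\left(q{\left(Q{\left(-20 \right)},-432 \right)} + R\right) \left(-1265955 + 317355\right) - 3101348} = \frac{-562910 + 4879223}{\left(347 - 227230\right) \left(-1265955 + 317355\right) - 3101348} = \frac{4316313}{\left(-226883\right) \left(-948600\right) - 3101348} = \frac{4316313}{215221213800 - 3101348} = \frac{4316313}{215218112452}$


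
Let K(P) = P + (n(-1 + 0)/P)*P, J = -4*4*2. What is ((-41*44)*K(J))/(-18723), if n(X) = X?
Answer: -19844/6241 ≈ -3.1796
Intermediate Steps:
J = -32 (J = -16*2 = -32)
K(P) = -1 + P (K(P) = P + ((-1 + 0)/P)*P = P + (-1/P)*P = P - 1 = -1 + P)
((-41*44)*K(J))/(-18723) = ((-41*44)*(-1 - 32))/(-18723) = -1804*(-33)*(-1/18723) = 59532*(-1/18723) = -19844/6241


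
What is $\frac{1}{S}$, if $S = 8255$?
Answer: $\frac{1}{8255} \approx 0.00012114$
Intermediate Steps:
$\frac{1}{S} = \frac{1}{8255}$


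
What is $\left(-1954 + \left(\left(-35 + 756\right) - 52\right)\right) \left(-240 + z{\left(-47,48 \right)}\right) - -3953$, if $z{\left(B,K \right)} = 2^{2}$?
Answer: $307213$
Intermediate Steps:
$z{\left(B,K \right)} = 4$
$\left(-1954 + \left(\left(-35 + 756\right) - 52\right)\right) \left(-240 + z{\left(-47,48 \right)}\right) - -3953 = \left(-1954 + \left(\left(-35 + 756\right) - 52\right)\right) \left(-240 + 4\right) - -3953 = \left(-1954 + \left(721 - 52\right)\right) \left(-236\right) + 3953 = \left(-1954 + 669\right) \left(-236\right) + 3953 = \left(-1285\right) \left(-236\right) + 3953 = 303260 + 3953 = 307213$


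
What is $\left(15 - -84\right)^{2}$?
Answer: $9801$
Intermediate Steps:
$\left(15 - -84\right)^{2} = \left(15 + 84\right)^{2} = 99^{2} = 9801$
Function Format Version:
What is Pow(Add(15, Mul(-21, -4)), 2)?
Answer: 9801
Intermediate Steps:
Pow(Add(15, Mul(-21, -4)), 2) = Pow(Add(15, 84), 2) = Pow(99, 2) = 9801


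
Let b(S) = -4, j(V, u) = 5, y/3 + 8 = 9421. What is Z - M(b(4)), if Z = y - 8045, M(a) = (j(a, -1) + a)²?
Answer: 20193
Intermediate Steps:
y = 28239 (y = -24 + 3*9421 = -24 + 28263 = 28239)
M(a) = (5 + a)²
Z = 20194 (Z = 28239 - 8045 = 20194)
Z - M(b(4)) = 20194 - (5 - 4)² = 20194 - 1*1² = 20194 - 1*1 = 20194 - 1 = 20193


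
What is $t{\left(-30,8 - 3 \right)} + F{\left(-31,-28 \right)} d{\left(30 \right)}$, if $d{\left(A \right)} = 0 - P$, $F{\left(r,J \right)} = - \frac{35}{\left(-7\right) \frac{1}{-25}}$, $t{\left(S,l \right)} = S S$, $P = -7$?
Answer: $25$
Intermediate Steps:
$t{\left(S,l \right)} = S^{2}$
$F{\left(r,J \right)} = -125$ ($F{\left(r,J \right)} = - \frac{35}{\left(-7\right) \left(- \frac{1}{25}\right)} = - \frac{35}{\frac{7}{25}} = \left(-35\right) \frac{25}{7} = -125$)
$d{\left(A \right)} = 7$ ($d{\left(A \right)} = 0 - -7 = 0 + 7 = 7$)
$t{\left(-30,8 - 3 \right)} + F{\left(-31,-28 \right)} d{\left(30 \right)} = \left(-30\right)^{2} - 875 = 900 - 875 = 25$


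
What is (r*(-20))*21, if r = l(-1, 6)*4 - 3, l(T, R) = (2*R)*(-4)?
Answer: 81900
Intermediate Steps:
l(T, R) = -8*R
r = -195 (r = -8*6*4 - 3 = -48*4 - 3 = -192 - 3 = -195)
(r*(-20))*21 = -195*(-20)*21 = 3900*21 = 81900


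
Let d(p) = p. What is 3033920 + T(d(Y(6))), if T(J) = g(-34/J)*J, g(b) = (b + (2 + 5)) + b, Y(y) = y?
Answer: 3033894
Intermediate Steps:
g(b) = 7 + 2*b (g(b) = (b + 7) + b = (7 + b) + b = 7 + 2*b)
T(J) = J*(7 - 68/J) (T(J) = (7 + 2*(-34/J))*J = (7 - 68/J)*J = J*(7 - 68/J))
3033920 + T(d(Y(6))) = 3033920 + (-68 + 7*6) = 3033920 + (-68 + 42) = 3033920 - 26 = 3033894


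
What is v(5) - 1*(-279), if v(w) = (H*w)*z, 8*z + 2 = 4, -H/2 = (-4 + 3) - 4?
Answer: 583/2 ≈ 291.50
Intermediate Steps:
H = 10 (H = -2*((-4 + 3) - 4) = -2*(-1 - 4) = -2*(-5) = 10)
z = ¼ (z = -¼ + (⅛)*4 = -¼ + ½ = ¼ ≈ 0.25000)
v(w) = 5*w/2 (v(w) = (10*w)*(¼) = 5*w/2)
v(5) - 1*(-279) = (5/2)*5 - 1*(-279) = 25/2 + 279 = 583/2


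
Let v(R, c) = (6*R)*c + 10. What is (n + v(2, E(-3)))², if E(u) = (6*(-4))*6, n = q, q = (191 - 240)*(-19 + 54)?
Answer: 11785489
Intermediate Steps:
q = -1715 (q = -49*35 = -1715)
n = -1715
E(u) = -144 (E(u) = -24*6 = -144)
v(R, c) = 10 + 6*R*c (v(R, c) = 6*R*c + 10 = 10 + 6*R*c)
(n + v(2, E(-3)))² = (-1715 + (10 + 6*2*(-144)))² = (-1715 + (10 - 1728))² = (-1715 - 1718)² = (-3433)² = 11785489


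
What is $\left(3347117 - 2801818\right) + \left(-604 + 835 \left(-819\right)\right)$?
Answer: $-139170$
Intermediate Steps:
$\left(3347117 - 2801818\right) + \left(-604 + 835 \left(-819\right)\right) = 545299 - 684469 = -139170$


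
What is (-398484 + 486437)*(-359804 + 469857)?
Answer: 9679491509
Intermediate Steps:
(-398484 + 486437)*(-359804 + 469857) = 87953*110053 = 9679491509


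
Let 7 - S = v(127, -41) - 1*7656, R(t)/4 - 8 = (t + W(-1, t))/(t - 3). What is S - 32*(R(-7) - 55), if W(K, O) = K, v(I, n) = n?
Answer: 41688/5 ≈ 8337.6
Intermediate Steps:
R(t) = 32 + 4*(-1 + t)/(-3 + t) (R(t) = 32 + 4*((t - 1)/(t - 3)) = 32 + 4*((-1 + t)/(-3 + t)) = 32 + 4*(-1 + t)/(-3 + t))
S = 7704 (S = 7 - (-41 - 1*7656) = 7 - (-41 - 7656) = 7 - 1*(-7697) = 7 + 7697 = 7704)
S - 32*(R(-7) - 55) = 7704 - 32*(4*(-25 + 9*(-7))/(-3 - 7) - 55) = 7704 - 32*(4*(-25 - 63)/(-10) - 55) = 7704 - 32*(4*(-1/10)*(-88) - 55) = 7704 - 32*(176/5 - 55) = 7704 - 32*(-99)/5 = 7704 - 1*(-3168/5) = 7704 + 3168/5 = 41688/5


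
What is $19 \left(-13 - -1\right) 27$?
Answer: $-6156$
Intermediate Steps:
$19 \left(-13 - -1\right) 27 = 19 \left(-13 + 1\right) 27 = 19 \left(-12\right) 27 = \left(-228\right) 27 = -6156$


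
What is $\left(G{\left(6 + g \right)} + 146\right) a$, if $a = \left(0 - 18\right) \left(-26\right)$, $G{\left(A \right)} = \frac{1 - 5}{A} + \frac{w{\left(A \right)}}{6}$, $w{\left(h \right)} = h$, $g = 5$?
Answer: $\frac{759174}{11} \approx 69016.0$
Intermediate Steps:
$G{\left(A \right)} = - \frac{4}{A} + \frac{A}{6}$ ($G{\left(A \right)} = \frac{1 - 5}{A} + \frac{A}{6} = \frac{1 - 5}{A} + A \frac{1}{6} = - \frac{4}{A} + \frac{A}{6}$)
$a = 468$ ($a = \left(0 - 18\right) \left(-26\right) = \left(-18\right) \left(-26\right) = 468$)
$\left(G{\left(6 + g \right)} + 146\right) a = \left(\left(- \frac{4}{6 + 5} + \frac{6 + 5}{6}\right) + 146\right) 468 = \left(\left(- \frac{4}{11} + \frac{1}{6} \cdot 11\right) + 146\right) 468 = \left(\left(\left(-4\right) \frac{1}{11} + \frac{11}{6}\right) + 146\right) 468 = \left(\left(- \frac{4}{11} + \frac{11}{6}\right) + 146\right) 468 = \left(\frac{97}{66} + 146\right) 468 = \frac{9733}{66} \cdot 468 = \frac{759174}{11}$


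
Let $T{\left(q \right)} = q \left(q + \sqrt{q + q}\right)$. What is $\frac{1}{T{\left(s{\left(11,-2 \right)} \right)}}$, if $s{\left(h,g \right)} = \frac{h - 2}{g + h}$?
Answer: $-1 + \sqrt{2} \approx 0.41421$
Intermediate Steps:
$s{\left(h,g \right)} = \frac{-2 + h}{g + h}$
$T{\left(q \right)} = q \left(q + \sqrt{2} \sqrt{q}\right)$ ($T{\left(q \right)} = q \left(q + \sqrt{2 q}\right) = q \left(q + \sqrt{2} \sqrt{q}\right)$)
$\frac{1}{T{\left(s{\left(11,-2 \right)} \right)}} = \frac{1}{\left(\frac{-2 + 11}{-2 + 11}\right)^{2} + \sqrt{2} \left(\frac{-2 + 11}{-2 + 11}\right)^{\frac{3}{2}}} = \frac{1}{\left(\frac{1}{9} \cdot 9\right)^{2} + \sqrt{2} \left(\frac{1}{9} \cdot 9\right)^{\frac{3}{2}}} = \frac{1}{1^{2} + \sqrt{2} \cdot 1^{\frac{3}{2}}} = \frac{1}{1 + \sqrt{2} \cdot 1} = \frac{1}{1 + \sqrt{2}}$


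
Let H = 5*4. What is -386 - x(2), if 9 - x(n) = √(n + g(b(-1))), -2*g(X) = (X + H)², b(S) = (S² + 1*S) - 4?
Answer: -395 + 3*I*√14 ≈ -395.0 + 11.225*I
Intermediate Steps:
H = 20
b(S) = -4 + S + S² (b(S) = (S² + S) - 4 = (S + S²) - 4 = -4 + S + S²)
g(X) = -(20 + X)²/2 (g(X) = -(X + 20)²/2 = -(20 + X)²/2)
x(n) = 9 - √(-128 + n) (x(n) = 9 - √(n - (20 + (-4 - 1 + (-1)²))²/2) = 9 - √(n - (20 + (-4 - 1 + 1))²/2) = 9 - √(n - (20 - 4)²/2) = 9 - √(n - ½*16²) = 9 - √(n - ½*256) = 9 - √(n - 128) = 9 - √(-128 + n))
-386 - x(2) = -386 - (9 - √(-128 + 2)) = -386 - (9 - √(-126)) = -386 - (9 - 3*I*√14) = -386 + (-9 + 3*I*√14) = -395 + 3*I*√14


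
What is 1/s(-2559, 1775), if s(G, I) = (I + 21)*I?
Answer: 1/3187900 ≈ 3.1369e-7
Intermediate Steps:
s(G, I) = I*(21 + I) (s(G, I) = (21 + I)*I = I*(21 + I))
1/s(-2559, 1775) = 1/(1775*(21 + 1775)) = 1/(1775*1796) = 1/3187900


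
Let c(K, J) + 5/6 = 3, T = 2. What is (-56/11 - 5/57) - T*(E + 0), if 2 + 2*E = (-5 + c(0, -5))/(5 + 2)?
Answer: -24349/8778 ≈ -2.7739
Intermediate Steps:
c(K, J) = 13/6 (c(K, J) = -⅚ + 3 = 13/6)
E = -101/84 (E = -1 + ((-5 + 13/6)/(5 + 2))/2 = -1 + (-17/6/7)/2 = -1 + (-17/6*⅐)/2 = -1 + (½)*(-17/42) = -1 - 17/84 = -101/84 ≈ -1.2024)
(-56/11 - 5/57) - T*(E + 0) = (-56/11 - 5/57) - 2*(-101/84 + 0) = (-56*1/11 - 5*1/57) - 2*(-101)/84 = (-56/11 - 5/57) - 1*(-101/42) = -3247/627 + 101/42 = -24349/8778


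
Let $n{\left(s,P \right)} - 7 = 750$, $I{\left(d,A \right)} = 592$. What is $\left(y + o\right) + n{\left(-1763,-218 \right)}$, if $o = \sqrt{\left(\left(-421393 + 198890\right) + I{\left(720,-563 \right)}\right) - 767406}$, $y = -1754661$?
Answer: $-1753904 + i \sqrt{989317} \approx -1.7539 \cdot 10^{6} + 994.64 i$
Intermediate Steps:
$o = i \sqrt{989317}$ ($o = \sqrt{\left(\left(-421393 + 198890\right) + 592\right) - 767406} = \sqrt{\left(-222503 + 592\right) - 767406} = \sqrt{-221911 - 767406} = \sqrt{-989317} = i \sqrt{989317} \approx 994.64 i$)
$n{\left(s,P \right)} = 757$ ($n{\left(s,P \right)} = 7 + 750 = 757$)
$\left(y + o\right) + n{\left(-1763,-218 \right)} = \left(-1754661 + i \sqrt{989317}\right) + 757 = -1753904 + i \sqrt{989317}$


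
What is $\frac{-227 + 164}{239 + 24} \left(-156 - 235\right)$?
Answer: $\frac{24633}{263} \approx 93.662$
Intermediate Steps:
$\frac{-227 + 164}{239 + 24} \left(-156 - 235\right) = - \frac{63}{263} \left(-391\right) = \left(-63\right) \frac{1}{263} \left(-391\right) = \left(- \frac{63}{263}\right) \left(-391\right) = \frac{24633}{263}$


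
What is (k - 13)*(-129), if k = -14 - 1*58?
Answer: 10965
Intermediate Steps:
k = -72 (k = -14 - 58 = -72)
(k - 13)*(-129) = (-72 - 13)*(-129) = -85*(-129) = 10965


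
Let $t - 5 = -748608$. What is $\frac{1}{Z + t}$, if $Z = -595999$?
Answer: $- \frac{1}{1344602} \approx -7.4371 \cdot 10^{-7}$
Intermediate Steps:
$t = -748603$ ($t = 5 - 748608 = -748603$)
$\frac{1}{Z + t} = \frac{1}{-595999 - 748603} = \frac{1}{-1344602} = - \frac{1}{1344602}$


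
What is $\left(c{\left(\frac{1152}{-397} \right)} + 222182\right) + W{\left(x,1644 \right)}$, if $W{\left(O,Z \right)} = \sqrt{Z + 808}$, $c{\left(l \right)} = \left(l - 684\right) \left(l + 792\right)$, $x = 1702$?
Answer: $- \frac{50411391562}{157609} + 2 \sqrt{613} \approx -3.198 \cdot 10^{5}$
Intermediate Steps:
$c{\left(l \right)} = \left(-684 + l\right) \left(792 + l\right)$
$W{\left(O,Z \right)} = \sqrt{808 + Z}$
$\left(c{\left(\frac{1152}{-397} \right)} + 222182\right) + W{\left(x,1644 \right)} = \left(\left(-541728 + \left(\frac{1152}{-397}\right)^{2} + 108 \frac{1152}{-397}\right) + 222182\right) + \sqrt{808 + 1644} = \left(\left(-541728 + \left(1152 \left(- \frac{1}{397}\right)\right)^{2} + 108 \cdot 1152 \left(- \frac{1}{397}\right)\right) + 222182\right) + \sqrt{2452} = \left(\left(-541728 + \left(- \frac{1152}{397}\right)^{2} + 108 \left(- \frac{1152}{397}\right)\right) + 222182\right) + 2 \sqrt{613} = \left(\left(-541728 + \frac{1327104}{157609} - \frac{124416}{397}\right) + 222182\right) + 2 \sqrt{613} = \left(- \frac{85429274400}{157609} + 222182\right) + 2 \sqrt{613} = - \frac{50411391562}{157609} + 2 \sqrt{613}$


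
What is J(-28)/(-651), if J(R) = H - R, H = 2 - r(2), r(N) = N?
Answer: -4/93 ≈ -0.043011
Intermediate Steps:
H = 0 (H = 2 - 1*2 = 2 - 2 = 0)
J(R) = -R (J(R) = 0 - R = -R)
J(-28)/(-651) = -1*(-28)/(-651) = 28*(-1/651) = -4/93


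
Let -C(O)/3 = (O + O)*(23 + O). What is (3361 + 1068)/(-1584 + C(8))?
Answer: -4429/3072 ≈ -1.4417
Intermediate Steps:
C(O) = -6*O*(23 + O) (C(O) = -3*(O + O)*(23 + O) = -3*2*O*(23 + O) = -6*O*(23 + O))
(3361 + 1068)/(-1584 + C(8)) = (3361 + 1068)/(-1584 - 6*8*(23 + 8)) = 4429/(-1584 - 6*8*31) = 4429/(-1584 - 1488) = 4429/(-3072) = 4429*(-1/3072) = -4429/3072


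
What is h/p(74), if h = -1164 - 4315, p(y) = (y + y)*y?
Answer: -5479/10952 ≈ -0.50027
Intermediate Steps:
p(y) = 2*y**2 (p(y) = (2*y)*y = 2*y**2)
h = -5479
h/p(74) = -5479/(2*74**2) = -5479/(2*5476) = -5479/10952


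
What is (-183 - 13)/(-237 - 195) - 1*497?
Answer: -53627/108 ≈ -496.55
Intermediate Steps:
(-183 - 13)/(-237 - 195) - 1*497 = -196/(-432) - 497 = -196*(-1/432) - 497 = 49/108 - 497 = -53627/108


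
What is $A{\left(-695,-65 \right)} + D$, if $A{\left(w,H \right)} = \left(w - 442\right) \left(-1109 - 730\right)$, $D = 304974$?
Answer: $2395917$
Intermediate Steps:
$A{\left(w,H \right)} = 812838 - 1839 w$ ($A{\left(w,H \right)} = \left(-442 + w\right) \left(-1839\right) = 812838 - 1839 w$)
$A{\left(-695,-65 \right)} + D = \left(812838 - -1278105\right) + 304974 = \left(812838 + 1278105\right) + 304974 = 2090943 + 304974 = 2395917$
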